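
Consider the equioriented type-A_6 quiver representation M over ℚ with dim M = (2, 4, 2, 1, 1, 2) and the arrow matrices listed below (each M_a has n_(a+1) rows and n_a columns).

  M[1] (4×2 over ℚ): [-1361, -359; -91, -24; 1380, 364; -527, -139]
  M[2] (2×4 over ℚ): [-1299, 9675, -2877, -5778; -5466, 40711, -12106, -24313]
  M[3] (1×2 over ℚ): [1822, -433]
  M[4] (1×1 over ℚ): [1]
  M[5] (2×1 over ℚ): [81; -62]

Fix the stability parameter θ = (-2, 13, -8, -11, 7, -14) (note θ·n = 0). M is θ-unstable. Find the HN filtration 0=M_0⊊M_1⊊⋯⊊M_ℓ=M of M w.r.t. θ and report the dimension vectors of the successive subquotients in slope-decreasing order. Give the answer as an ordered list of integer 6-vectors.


Interval decomposition of M: I[1,2], I[1,6], I[2,2], I[2,3], I[6,6].
HN type (ℓ=5): μ^(1)=13; μ^(2)=5/2; μ^(3)=-2; μ^(4)=-5/2; μ^(5)=-14

((0, 2, 0, 0, 0, 0); (0, 1, 1, 0, 0, 0); (1, 0, 0, 0, 0, 0); (1, 1, 1, 1, 1, 1); (0, 0, 0, 0, 0, 1))


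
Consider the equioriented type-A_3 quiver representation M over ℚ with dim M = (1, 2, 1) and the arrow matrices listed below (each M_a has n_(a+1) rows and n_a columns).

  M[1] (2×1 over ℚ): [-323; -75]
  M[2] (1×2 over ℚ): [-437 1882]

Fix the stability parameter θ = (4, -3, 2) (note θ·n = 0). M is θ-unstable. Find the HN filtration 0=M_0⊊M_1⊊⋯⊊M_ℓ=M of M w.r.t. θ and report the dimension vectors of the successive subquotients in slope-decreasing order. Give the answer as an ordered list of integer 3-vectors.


Via rank(M_{q-1}∘⋯∘M_p): M ≅ I[1,3], I[2,2].
μ_θ-semistable layers: μ^(1)=2; μ^(2)=1/2; μ^(3)=-3

((0, 0, 1); (1, 1, 0); (0, 1, 0))


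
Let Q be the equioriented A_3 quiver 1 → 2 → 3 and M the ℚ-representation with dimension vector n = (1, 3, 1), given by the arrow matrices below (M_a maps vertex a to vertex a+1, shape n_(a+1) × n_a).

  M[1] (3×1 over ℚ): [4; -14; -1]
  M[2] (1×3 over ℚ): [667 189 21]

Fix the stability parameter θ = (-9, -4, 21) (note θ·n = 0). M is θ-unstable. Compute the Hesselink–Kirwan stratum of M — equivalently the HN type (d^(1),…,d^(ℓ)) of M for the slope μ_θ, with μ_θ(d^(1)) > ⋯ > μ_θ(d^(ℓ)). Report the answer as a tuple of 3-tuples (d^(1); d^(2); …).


Interval decomposition of M: I[1,3], I[2,2]^2.
HN type (ℓ=3): μ^(1)=21; μ^(2)=-4; μ^(3)=-9

((0, 0, 1); (0, 3, 0); (1, 0, 0))


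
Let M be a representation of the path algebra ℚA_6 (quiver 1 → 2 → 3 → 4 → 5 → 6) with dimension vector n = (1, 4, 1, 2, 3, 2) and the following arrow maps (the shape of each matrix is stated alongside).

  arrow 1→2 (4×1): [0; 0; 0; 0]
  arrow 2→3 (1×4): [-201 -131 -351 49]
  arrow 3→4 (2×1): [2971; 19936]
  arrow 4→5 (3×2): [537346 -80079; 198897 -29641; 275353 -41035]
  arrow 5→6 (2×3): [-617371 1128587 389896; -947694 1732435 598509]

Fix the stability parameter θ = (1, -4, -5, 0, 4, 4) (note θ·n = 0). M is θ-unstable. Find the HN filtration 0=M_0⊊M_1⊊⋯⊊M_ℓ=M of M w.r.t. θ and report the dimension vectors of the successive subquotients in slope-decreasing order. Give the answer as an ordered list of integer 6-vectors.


Via rank(M_{q-1}∘⋯∘M_p): M ≅ I[1,1], I[2,2]^3, I[2,6], I[4,5], I[5,6].
μ_θ-semistable layers: μ^(1)=4; μ^(2)=1; μ^(3)=0; μ^(4)=-4; μ^(5)=-9/2

((0, 0, 0, 0, 3, 2); (1, 0, 0, 0, 0, 0); (0, 0, 0, 2, 0, 0); (0, 3, 0, 0, 0, 0); (0, 1, 1, 0, 0, 0))


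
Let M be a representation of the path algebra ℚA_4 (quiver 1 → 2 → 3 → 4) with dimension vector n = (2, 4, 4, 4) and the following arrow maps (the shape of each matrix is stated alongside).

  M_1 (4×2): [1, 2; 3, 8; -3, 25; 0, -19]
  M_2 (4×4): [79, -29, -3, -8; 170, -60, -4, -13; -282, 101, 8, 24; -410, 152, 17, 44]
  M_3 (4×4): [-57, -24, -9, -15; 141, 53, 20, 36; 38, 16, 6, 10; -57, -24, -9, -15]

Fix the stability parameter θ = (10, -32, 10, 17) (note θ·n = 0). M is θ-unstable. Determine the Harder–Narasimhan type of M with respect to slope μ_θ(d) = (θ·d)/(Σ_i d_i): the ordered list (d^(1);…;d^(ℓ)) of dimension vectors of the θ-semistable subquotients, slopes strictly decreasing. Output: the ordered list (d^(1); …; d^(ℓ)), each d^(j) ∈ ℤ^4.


Via rank(M_{q-1}∘⋯∘M_p): M ≅ I[1,3], I[1,4], I[2,3], I[2,4], I[4,4]^2.
μ_θ-semistable layers: μ^(1)=17; μ^(2)=10; μ^(3)=-11; μ^(4)=-32

((0, 0, 0, 4); (0, 0, 4, 0); (2, 2, 0, 0); (0, 2, 0, 0))


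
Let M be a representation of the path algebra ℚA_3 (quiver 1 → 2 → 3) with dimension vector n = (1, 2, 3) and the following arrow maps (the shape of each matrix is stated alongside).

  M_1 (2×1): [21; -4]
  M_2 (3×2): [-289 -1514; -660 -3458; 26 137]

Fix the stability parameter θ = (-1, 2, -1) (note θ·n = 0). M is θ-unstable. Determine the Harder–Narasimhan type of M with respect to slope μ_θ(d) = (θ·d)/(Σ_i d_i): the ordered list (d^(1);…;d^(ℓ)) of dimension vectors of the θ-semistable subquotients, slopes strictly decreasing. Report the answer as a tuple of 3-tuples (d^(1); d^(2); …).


Interval decomposition of M: I[1,3], I[2,3], I[3,3].
HN type (ℓ=2): μ^(1)=1/2; μ^(2)=-1

((0, 2, 2); (1, 0, 1))


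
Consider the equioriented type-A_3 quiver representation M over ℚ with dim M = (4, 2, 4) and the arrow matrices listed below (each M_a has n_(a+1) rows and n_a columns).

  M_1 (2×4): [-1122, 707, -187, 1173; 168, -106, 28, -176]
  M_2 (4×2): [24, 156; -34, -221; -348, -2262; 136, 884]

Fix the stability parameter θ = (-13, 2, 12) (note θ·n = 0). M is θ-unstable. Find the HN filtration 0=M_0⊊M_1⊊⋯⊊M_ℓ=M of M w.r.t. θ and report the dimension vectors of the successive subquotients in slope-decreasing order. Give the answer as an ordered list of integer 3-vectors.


Interval decomposition of M: I[1,1]^2, I[1,2], I[1,3], I[3,3]^3.
HN type (ℓ=3): μ^(1)=12; μ^(2)=2; μ^(3)=-13

((0, 0, 4); (0, 2, 0); (4, 0, 0))


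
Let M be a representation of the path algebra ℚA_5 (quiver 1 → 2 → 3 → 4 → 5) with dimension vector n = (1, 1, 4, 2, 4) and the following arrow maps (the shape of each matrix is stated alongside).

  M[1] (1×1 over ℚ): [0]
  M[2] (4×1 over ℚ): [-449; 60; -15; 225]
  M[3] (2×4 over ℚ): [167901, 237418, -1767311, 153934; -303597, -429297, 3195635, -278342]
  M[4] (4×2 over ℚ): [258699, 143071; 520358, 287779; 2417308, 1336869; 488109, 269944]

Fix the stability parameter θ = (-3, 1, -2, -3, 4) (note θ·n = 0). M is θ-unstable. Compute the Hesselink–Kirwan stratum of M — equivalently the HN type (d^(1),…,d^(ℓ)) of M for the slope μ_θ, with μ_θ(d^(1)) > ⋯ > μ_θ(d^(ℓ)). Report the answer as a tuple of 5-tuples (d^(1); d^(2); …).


Via rank(M_{q-1}∘⋯∘M_p): M ≅ I[1,1], I[2,5], I[3,3]^2, I[3,5], I[5,5]^2.
μ_θ-semistable layers: μ^(1)=4; μ^(2)=-4/3; μ^(3)=-2; μ^(4)=-5/2; μ^(5)=-3

((0, 0, 0, 0, 4); (0, 1, 1, 1, 0); (0, 0, 2, 0, 0); (0, 0, 1, 1, 0); (1, 0, 0, 0, 0))


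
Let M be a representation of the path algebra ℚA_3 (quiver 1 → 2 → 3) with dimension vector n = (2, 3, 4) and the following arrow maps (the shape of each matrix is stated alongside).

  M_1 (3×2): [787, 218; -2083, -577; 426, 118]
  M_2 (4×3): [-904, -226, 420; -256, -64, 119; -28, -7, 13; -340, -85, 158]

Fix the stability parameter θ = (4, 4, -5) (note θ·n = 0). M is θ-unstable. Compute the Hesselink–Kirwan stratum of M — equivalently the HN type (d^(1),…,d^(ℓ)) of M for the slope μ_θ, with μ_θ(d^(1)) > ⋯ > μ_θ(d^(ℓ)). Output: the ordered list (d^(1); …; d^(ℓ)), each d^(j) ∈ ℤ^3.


Barcode: M ≅ I[1,2], I[1,3], I[2,3], I[3,3]^2. HN layers by μ_θ (4 steps, strictly decreasing):
  μ^(1)=4; μ^(2)=1; μ^(3)=-1/2; μ^(4)=-5

((1, 1, 0); (1, 1, 1); (0, 1, 1); (0, 0, 2))


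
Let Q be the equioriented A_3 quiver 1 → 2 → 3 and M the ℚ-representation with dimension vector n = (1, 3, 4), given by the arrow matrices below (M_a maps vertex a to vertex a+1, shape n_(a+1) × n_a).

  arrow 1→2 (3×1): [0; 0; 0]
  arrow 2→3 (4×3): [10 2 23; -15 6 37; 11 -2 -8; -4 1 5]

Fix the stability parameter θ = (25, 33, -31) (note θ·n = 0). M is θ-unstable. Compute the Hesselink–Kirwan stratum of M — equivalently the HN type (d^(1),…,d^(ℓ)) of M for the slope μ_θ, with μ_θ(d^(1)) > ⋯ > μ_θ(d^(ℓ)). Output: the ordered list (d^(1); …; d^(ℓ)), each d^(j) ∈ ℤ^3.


Interval decomposition of M: I[1,1], I[2,3]^3, I[3,3].
HN type (ℓ=3): μ^(1)=25; μ^(2)=1; μ^(3)=-31

((1, 0, 0); (0, 3, 3); (0, 0, 1))


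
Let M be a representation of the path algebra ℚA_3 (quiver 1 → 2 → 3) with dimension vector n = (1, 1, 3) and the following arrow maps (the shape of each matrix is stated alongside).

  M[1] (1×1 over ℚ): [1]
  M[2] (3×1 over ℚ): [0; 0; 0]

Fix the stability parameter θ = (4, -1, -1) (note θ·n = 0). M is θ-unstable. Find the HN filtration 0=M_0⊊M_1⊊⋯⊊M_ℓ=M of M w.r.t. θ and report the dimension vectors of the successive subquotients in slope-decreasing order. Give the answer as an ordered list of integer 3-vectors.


Interval decomposition of M: I[1,2], I[3,3]^3.
HN type (ℓ=2): μ^(1)=3/2; μ^(2)=-1

((1, 1, 0); (0, 0, 3))


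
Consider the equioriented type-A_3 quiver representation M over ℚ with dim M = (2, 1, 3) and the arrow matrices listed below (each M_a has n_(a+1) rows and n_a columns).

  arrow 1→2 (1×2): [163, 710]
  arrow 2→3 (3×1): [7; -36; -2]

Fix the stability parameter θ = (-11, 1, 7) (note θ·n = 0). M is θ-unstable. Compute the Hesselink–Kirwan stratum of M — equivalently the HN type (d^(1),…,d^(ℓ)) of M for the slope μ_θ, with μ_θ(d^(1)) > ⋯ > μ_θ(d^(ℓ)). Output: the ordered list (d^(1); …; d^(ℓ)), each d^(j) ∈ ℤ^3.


Interval decomposition of M: I[1,1], I[1,3], I[3,3]^2.
HN type (ℓ=3): μ^(1)=7; μ^(2)=1; μ^(3)=-11

((0, 0, 3); (0, 1, 0); (2, 0, 0))


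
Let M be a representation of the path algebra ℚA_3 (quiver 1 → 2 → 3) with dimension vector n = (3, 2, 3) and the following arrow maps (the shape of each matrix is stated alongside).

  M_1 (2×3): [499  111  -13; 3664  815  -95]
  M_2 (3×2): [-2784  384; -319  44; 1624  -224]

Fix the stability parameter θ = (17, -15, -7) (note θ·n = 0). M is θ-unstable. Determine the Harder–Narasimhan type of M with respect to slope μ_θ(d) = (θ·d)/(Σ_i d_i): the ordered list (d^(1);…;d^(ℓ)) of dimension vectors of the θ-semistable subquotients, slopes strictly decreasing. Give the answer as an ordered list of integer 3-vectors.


Barcode: M ≅ I[1,1], I[1,2], I[1,3], I[3,3]^2. HN layers by μ_θ (4 steps, strictly decreasing):
  μ^(1)=17; μ^(2)=1; μ^(3)=-5/3; μ^(4)=-7

((1, 0, 0); (1, 1, 0); (1, 1, 1); (0, 0, 2))


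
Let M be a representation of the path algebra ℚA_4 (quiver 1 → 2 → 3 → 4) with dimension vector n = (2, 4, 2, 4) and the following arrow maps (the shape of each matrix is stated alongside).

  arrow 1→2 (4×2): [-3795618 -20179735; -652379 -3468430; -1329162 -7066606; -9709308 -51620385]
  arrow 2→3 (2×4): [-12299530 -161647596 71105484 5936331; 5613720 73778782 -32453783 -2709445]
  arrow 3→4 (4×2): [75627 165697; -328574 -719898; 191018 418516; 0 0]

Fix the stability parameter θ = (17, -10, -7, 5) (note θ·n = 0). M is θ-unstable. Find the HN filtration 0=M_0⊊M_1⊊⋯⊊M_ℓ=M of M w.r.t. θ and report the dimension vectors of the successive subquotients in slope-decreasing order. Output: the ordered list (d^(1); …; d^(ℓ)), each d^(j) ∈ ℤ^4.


Barcode: M ≅ I[1,4]^2, I[2,2]^2, I[4,4]^2. HN layers by μ_θ (3 steps, strictly decreasing):
  μ^(1)=5; μ^(2)=0; μ^(3)=-10

((0, 0, 0, 4); (2, 2, 2, 0); (0, 2, 0, 0))


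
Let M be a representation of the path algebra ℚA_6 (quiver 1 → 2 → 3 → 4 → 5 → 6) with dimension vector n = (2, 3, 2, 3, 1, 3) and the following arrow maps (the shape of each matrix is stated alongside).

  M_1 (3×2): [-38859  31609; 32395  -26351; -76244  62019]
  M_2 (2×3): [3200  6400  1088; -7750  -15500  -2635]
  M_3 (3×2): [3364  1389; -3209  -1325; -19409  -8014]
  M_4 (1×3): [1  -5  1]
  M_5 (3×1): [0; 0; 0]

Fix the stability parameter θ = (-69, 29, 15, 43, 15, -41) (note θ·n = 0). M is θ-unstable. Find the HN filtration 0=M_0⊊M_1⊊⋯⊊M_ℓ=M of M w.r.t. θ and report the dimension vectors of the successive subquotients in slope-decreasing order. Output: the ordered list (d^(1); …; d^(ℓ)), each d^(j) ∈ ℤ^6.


Barcode: M ≅ I[1,2], I[1,4], I[2,2], I[3,4], I[4,5], I[6,6]^3. HN layers by μ_θ (6 steps, strictly decreasing):
  μ^(1)=43; μ^(2)=29; μ^(3)=22; μ^(4)=15; μ^(5)=-41; μ^(6)=-69

((0, 0, 0, 2, 0, 0); (0, 2, 0, 1, 1, 0); (0, 1, 1, 0, 0, 0); (0, 0, 1, 0, 0, 0); (0, 0, 0, 0, 0, 3); (2, 0, 0, 0, 0, 0))


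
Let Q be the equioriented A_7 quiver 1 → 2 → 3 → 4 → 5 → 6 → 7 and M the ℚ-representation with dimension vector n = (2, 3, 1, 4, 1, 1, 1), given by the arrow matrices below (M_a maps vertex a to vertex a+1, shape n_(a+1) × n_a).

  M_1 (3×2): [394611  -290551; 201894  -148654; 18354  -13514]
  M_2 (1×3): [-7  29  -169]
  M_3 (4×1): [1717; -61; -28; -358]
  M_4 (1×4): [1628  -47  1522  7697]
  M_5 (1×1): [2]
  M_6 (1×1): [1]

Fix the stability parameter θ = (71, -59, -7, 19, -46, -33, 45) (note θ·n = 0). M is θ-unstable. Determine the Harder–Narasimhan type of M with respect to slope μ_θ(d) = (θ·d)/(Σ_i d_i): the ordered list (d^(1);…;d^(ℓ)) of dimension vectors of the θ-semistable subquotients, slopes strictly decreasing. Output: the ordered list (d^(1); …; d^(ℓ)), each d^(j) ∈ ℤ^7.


Interval decomposition of M: I[1,1], I[1,7], I[2,2]^2, I[4,4]^3.
HN type (ℓ=5): μ^(1)=71; μ^(2)=45; μ^(3)=19; μ^(4)=-55/6; μ^(5)=-59

((1, 0, 0, 0, 0, 0, 0); (0, 0, 0, 0, 0, 0, 1); (0, 0, 0, 3, 0, 0, 0); (1, 1, 1, 1, 1, 1, 0); (0, 2, 0, 0, 0, 0, 0))


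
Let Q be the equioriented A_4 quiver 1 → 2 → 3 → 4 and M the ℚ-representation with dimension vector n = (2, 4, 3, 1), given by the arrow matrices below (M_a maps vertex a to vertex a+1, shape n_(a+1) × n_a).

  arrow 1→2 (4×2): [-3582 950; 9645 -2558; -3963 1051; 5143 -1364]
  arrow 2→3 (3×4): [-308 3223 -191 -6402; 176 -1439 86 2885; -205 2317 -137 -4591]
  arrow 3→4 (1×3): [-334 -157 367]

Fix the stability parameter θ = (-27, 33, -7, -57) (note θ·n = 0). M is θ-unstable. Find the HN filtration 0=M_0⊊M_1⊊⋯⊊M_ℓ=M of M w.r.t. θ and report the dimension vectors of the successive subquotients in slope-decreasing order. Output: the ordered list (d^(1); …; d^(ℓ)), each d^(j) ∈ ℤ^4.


Via rank(M_{q-1}∘⋯∘M_p): M ≅ I[1,3], I[1,4], I[2,2], I[2,3].
μ_θ-semistable layers: μ^(1)=33; μ^(2)=13; μ^(3)=-31/3; μ^(4)=-27

((0, 1, 0, 0); (0, 2, 2, 0); (0, 1, 1, 1); (2, 0, 0, 0))


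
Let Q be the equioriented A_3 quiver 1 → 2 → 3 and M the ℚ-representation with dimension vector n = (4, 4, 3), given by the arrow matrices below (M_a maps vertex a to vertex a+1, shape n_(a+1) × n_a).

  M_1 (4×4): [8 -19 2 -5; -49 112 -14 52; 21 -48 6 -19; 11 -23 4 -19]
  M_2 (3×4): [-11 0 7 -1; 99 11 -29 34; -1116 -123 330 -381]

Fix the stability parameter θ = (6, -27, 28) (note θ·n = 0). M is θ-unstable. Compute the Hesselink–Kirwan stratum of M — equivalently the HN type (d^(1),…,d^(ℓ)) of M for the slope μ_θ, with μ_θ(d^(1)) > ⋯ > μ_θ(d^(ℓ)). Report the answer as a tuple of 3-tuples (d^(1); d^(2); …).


Barcode: M ≅ I[1,1], I[1,2], I[1,3]^2, I[2,2], I[3,3]. HN layers by μ_θ (4 steps, strictly decreasing):
  μ^(1)=28; μ^(2)=6; μ^(3)=-21/2; μ^(4)=-27

((0, 0, 3); (1, 0, 0); (3, 3, 0); (0, 1, 0))


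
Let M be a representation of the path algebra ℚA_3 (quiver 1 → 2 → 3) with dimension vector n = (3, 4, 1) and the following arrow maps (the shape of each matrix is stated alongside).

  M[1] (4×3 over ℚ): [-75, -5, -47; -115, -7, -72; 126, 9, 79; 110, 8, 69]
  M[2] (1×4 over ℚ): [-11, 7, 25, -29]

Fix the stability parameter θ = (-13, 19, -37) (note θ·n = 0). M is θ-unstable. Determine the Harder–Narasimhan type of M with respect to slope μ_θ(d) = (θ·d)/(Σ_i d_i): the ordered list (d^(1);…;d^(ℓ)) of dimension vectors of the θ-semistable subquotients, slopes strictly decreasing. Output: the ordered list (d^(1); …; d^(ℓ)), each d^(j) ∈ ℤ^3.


Via rank(M_{q-1}∘⋯∘M_p): M ≅ I[1,2]^2, I[1,3], I[2,2].
μ_θ-semistable layers: μ^(1)=19; μ^(2)=-9; μ^(3)=-13

((0, 3, 0); (0, 1, 1); (3, 0, 0))


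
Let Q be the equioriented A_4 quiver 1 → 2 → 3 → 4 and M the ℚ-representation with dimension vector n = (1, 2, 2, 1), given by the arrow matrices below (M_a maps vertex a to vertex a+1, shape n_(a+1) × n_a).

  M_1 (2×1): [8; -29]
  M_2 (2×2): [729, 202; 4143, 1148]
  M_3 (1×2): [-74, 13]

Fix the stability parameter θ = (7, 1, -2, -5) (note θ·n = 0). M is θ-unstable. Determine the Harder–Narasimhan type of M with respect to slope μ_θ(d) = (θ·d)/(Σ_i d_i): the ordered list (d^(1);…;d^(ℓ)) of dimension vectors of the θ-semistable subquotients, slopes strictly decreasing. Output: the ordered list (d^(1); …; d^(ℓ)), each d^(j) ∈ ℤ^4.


Barcode: M ≅ I[1,3], I[2,4]. HN layers by μ_θ (2 steps, strictly decreasing):
  μ^(1)=2; μ^(2)=-2

((1, 1, 1, 0); (0, 1, 1, 1))


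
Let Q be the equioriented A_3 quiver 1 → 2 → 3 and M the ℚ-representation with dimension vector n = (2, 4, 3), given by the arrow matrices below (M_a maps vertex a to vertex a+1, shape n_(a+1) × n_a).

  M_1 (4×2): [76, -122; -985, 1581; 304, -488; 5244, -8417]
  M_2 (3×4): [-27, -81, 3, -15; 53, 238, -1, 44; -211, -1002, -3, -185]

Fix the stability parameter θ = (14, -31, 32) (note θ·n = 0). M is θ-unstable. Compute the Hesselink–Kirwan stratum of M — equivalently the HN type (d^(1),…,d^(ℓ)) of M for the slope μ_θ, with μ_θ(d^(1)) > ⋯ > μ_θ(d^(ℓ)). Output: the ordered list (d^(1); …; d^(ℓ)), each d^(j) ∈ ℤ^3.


Interval decomposition of M: I[1,3]^2, I[2,2], I[2,3].
HN type (ℓ=3): μ^(1)=32; μ^(2)=-17/2; μ^(3)=-31

((0, 0, 3); (2, 2, 0); (0, 2, 0))


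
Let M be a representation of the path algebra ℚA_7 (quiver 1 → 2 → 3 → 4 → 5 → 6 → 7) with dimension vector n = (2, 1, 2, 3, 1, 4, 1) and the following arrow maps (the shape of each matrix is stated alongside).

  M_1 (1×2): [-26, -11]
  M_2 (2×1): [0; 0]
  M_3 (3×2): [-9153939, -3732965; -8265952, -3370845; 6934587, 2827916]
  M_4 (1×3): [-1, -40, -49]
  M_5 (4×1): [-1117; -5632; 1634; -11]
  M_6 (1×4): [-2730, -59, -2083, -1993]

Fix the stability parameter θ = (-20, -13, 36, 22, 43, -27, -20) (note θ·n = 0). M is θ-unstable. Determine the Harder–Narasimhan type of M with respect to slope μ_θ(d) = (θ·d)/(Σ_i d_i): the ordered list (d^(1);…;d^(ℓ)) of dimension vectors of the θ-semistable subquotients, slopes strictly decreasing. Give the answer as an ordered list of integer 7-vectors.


Interval decomposition of M: I[1,1], I[1,2], I[3,4], I[3,7], I[4,4], I[6,6]^3.
HN type (ℓ=6): μ^(1)=29; μ^(2)=22; μ^(3)=54/5; μ^(4)=-13; μ^(5)=-20; μ^(6)=-27

((0, 0, 1, 1, 0, 0, 0); (0, 0, 0, 1, 0, 0, 0); (0, 0, 1, 1, 1, 1, 1); (0, 1, 0, 0, 0, 0, 0); (2, 0, 0, 0, 0, 0, 0); (0, 0, 0, 0, 0, 3, 0))


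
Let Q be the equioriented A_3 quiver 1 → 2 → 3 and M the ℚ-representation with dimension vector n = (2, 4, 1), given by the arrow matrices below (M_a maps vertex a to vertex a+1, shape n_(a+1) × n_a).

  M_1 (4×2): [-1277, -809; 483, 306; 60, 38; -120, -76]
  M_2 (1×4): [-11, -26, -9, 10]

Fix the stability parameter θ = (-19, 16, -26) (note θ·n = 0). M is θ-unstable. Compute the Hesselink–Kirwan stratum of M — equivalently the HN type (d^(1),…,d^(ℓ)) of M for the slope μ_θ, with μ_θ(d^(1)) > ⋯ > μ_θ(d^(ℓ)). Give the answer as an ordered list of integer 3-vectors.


Via rank(M_{q-1}∘⋯∘M_p): M ≅ I[1,2], I[1,3], I[2,2]^2.
μ_θ-semistable layers: μ^(1)=16; μ^(2)=-5; μ^(3)=-19

((0, 3, 0); (0, 1, 1); (2, 0, 0))


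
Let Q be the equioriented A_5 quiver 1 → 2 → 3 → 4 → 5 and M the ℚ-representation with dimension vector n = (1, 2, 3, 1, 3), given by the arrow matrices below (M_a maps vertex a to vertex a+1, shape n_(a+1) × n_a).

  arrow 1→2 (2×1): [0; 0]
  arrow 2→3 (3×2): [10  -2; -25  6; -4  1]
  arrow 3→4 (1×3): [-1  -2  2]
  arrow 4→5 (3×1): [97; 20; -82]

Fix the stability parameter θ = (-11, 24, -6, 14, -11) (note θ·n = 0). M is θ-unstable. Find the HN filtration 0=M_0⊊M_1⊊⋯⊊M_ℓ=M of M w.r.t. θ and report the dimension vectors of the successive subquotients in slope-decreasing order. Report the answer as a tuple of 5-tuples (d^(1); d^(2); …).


Interval decomposition of M: I[1,1], I[2,3], I[2,5], I[3,3], I[5,5]^2.
HN type (ℓ=4): μ^(1)=9; μ^(2)=21/4; μ^(3)=-6; μ^(4)=-11

((0, 1, 1, 0, 0); (0, 1, 1, 1, 1); (0, 0, 1, 0, 0); (1, 0, 0, 0, 2))


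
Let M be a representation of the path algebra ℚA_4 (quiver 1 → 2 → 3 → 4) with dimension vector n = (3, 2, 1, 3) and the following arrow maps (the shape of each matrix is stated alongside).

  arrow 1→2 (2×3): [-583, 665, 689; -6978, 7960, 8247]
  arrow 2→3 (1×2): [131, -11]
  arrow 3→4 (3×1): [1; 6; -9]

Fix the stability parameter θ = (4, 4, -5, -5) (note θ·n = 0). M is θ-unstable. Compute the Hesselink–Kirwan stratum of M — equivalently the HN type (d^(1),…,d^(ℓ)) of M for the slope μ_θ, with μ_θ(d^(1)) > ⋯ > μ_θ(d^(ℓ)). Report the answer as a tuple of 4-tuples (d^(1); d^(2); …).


Interval decomposition of M: I[1,1], I[1,2], I[1,4], I[4,4]^2.
HN type (ℓ=3): μ^(1)=4; μ^(2)=-1/2; μ^(3)=-5

((2, 1, 0, 0); (1, 1, 1, 1); (0, 0, 0, 2))


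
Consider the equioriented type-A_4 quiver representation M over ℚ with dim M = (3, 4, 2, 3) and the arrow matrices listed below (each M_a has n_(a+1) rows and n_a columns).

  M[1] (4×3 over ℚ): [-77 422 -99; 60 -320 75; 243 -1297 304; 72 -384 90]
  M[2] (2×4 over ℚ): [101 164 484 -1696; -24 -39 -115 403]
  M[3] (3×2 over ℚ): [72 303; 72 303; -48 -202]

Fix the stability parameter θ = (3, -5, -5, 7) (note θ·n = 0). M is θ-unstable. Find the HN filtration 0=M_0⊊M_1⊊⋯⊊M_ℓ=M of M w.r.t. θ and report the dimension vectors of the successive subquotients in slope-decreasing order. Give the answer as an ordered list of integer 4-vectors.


Barcode: M ≅ I[1,2], I[1,3], I[1,4], I[2,2], I[4,4]^2. HN layers by μ_θ (4 steps, strictly decreasing):
  μ^(1)=7; μ^(2)=-1; μ^(3)=-7/3; μ^(4)=-5

((0, 0, 0, 3); (1, 1, 0, 0); (2, 2, 2, 0); (0, 1, 0, 0))


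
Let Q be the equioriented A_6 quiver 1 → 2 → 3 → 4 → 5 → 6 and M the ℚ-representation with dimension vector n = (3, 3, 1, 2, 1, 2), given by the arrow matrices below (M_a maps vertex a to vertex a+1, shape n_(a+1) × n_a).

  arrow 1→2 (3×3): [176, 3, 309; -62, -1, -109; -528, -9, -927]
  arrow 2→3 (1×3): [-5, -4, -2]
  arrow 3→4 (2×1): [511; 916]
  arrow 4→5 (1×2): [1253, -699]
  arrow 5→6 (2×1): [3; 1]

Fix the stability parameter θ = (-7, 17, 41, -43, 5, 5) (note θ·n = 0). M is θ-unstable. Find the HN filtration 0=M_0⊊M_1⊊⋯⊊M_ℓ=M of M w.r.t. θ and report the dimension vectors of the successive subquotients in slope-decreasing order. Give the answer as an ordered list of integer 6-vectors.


Via rank(M_{q-1}∘⋯∘M_p): M ≅ I[1,1], I[1,2], I[1,6], I[2,2], I[4,4], I[6,6].
μ_θ-semistable layers: μ^(1)=17; μ^(2)=5; μ^(3)=-7; μ^(4)=-43

((0, 2, 0, 0, 0, 0); (0, 1, 1, 1, 1, 2); (3, 0, 0, 0, 0, 0); (0, 0, 0, 1, 0, 0))


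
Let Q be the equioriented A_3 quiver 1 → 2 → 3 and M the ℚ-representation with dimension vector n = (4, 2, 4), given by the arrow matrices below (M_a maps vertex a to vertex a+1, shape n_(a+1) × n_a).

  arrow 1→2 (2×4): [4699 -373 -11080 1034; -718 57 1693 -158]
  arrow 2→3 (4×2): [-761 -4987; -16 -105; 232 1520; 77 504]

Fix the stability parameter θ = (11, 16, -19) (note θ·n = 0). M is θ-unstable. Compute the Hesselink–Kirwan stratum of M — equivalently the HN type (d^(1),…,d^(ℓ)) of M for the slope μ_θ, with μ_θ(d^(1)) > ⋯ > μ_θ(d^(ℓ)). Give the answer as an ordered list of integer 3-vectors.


Via rank(M_{q-1}∘⋯∘M_p): M ≅ I[1,1]^2, I[1,3]^2, I[3,3]^2.
μ_θ-semistable layers: μ^(1)=11; μ^(2)=8/3; μ^(3)=-19

((2, 0, 0); (2, 2, 2); (0, 0, 2))


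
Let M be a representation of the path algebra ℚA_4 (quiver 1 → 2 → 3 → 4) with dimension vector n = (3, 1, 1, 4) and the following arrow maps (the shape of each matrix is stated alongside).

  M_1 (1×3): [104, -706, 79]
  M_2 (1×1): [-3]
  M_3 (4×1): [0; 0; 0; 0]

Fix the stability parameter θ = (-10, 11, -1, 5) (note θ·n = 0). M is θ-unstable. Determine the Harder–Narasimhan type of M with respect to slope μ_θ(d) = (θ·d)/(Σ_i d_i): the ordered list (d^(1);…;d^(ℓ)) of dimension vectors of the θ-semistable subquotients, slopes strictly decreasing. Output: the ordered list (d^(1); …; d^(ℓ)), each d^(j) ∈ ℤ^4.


Interval decomposition of M: I[1,1]^2, I[1,3], I[4,4]^4.
HN type (ℓ=2): μ^(1)=5; μ^(2)=-10

((0, 1, 1, 4); (3, 0, 0, 0))


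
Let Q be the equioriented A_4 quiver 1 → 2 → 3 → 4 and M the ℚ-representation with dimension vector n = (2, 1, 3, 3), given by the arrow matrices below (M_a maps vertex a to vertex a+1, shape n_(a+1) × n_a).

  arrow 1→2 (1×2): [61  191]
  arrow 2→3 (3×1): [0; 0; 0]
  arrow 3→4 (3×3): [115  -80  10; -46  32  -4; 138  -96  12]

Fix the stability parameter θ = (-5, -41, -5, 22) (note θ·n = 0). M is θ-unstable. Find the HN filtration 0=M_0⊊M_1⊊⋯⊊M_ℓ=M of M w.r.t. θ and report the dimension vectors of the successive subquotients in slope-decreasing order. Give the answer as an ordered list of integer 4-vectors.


Barcode: M ≅ I[1,1], I[1,2], I[3,3]^2, I[3,4], I[4,4]^2. HN layers by μ_θ (3 steps, strictly decreasing):
  μ^(1)=22; μ^(2)=-5; μ^(3)=-23

((0, 0, 0, 3); (1, 0, 3, 0); (1, 1, 0, 0))


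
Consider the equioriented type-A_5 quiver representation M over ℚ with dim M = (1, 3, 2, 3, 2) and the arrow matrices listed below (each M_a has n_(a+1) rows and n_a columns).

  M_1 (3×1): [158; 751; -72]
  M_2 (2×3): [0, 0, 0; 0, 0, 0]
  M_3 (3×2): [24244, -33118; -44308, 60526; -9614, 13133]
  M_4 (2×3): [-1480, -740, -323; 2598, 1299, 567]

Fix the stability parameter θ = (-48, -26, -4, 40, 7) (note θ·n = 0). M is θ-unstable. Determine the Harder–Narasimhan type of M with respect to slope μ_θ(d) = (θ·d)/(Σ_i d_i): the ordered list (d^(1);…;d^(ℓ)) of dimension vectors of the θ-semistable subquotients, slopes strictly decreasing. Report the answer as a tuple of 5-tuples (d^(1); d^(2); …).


Via rank(M_{q-1}∘⋯∘M_p): M ≅ I[1,2], I[2,2]^2, I[3,3], I[3,5], I[4,4], I[4,5].
μ_θ-semistable layers: μ^(1)=40; μ^(2)=47/2; μ^(3)=-4; μ^(4)=-26; μ^(5)=-48

((0, 0, 0, 1, 0); (0, 0, 0, 2, 2); (0, 0, 2, 0, 0); (0, 3, 0, 0, 0); (1, 0, 0, 0, 0))


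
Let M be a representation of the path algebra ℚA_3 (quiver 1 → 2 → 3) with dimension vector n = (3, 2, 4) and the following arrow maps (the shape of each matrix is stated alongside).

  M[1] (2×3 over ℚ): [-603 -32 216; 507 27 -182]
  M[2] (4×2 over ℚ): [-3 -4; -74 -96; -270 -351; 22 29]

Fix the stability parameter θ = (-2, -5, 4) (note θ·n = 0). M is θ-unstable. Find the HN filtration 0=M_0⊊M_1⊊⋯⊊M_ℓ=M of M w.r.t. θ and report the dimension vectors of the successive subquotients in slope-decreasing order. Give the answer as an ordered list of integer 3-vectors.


Via rank(M_{q-1}∘⋯∘M_p): M ≅ I[1,1], I[1,3]^2, I[3,3]^2.
μ_θ-semistable layers: μ^(1)=4; μ^(2)=-2; μ^(3)=-7/2

((0, 0, 4); (1, 0, 0); (2, 2, 0))


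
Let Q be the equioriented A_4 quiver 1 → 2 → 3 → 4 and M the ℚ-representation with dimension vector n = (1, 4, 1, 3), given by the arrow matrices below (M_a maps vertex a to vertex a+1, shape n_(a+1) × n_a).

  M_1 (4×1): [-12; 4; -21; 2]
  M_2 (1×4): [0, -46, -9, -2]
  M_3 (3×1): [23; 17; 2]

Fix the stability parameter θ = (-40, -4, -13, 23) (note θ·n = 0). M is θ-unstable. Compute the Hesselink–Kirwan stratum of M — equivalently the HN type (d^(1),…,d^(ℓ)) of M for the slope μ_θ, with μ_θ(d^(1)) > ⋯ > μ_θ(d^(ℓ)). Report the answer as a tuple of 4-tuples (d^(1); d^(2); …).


Interval decomposition of M: I[1,4], I[2,2]^3, I[4,4]^2.
HN type (ℓ=4): μ^(1)=23; μ^(2)=-4; μ^(3)=-17/2; μ^(4)=-40

((0, 0, 0, 3); (0, 3, 0, 0); (0, 1, 1, 0); (1, 0, 0, 0))


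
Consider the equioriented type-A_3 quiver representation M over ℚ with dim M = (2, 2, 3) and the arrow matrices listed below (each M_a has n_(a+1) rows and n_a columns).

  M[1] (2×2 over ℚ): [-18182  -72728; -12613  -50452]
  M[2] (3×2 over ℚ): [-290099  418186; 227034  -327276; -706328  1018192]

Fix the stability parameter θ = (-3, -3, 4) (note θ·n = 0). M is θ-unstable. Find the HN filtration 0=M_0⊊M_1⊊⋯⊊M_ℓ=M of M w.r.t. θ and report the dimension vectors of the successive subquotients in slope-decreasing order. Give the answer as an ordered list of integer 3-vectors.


Via rank(M_{q-1}∘⋯∘M_p): M ≅ I[1,1], I[1,2], I[2,3], I[3,3]^2.
μ_θ-semistable layers: μ^(1)=4; μ^(2)=-3

((0, 0, 3); (2, 2, 0))


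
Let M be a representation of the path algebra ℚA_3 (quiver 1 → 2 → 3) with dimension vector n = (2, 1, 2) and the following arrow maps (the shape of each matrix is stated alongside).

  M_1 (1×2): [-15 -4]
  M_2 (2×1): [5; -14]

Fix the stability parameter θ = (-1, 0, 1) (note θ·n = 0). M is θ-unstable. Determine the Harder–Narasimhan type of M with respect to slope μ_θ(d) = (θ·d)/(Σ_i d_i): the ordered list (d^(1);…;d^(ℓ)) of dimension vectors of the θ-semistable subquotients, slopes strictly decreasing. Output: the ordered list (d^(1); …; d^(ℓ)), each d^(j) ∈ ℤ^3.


Via rank(M_{q-1}∘⋯∘M_p): M ≅ I[1,1], I[1,3], I[3,3].
μ_θ-semistable layers: μ^(1)=1; μ^(2)=0; μ^(3)=-1

((0, 0, 2); (0, 1, 0); (2, 0, 0))


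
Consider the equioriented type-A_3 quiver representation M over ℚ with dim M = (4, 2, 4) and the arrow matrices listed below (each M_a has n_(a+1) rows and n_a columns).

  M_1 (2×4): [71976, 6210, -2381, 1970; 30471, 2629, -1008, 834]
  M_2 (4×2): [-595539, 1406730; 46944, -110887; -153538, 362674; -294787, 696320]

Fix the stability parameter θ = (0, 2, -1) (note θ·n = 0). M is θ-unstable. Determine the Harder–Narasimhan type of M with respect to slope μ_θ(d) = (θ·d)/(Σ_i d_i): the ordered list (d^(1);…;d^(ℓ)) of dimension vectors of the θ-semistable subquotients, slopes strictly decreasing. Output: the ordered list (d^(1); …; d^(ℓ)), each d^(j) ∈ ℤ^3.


Via rank(M_{q-1}∘⋯∘M_p): M ≅ I[1,1]^2, I[1,3]^2, I[3,3]^2.
μ_θ-semistable layers: μ^(1)=1/2; μ^(2)=0; μ^(3)=-1

((0, 2, 2); (4, 0, 0); (0, 0, 2))


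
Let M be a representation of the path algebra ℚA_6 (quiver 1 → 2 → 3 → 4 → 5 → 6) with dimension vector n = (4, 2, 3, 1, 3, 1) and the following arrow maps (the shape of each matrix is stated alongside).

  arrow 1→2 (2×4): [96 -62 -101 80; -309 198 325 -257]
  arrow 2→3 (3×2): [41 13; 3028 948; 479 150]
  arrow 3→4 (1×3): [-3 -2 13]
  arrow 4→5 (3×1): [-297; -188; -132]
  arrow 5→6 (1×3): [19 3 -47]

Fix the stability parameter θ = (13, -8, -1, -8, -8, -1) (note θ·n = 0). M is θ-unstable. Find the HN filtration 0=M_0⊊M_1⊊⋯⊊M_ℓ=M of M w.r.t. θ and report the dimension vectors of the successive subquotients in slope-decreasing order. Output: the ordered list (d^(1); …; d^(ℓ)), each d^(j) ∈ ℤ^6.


Barcode: M ≅ I[1,1]^2, I[1,3], I[1,6], I[3,3], I[5,5]^2. HN layers by μ_θ (5 steps, strictly decreasing):
  μ^(1)=13; μ^(2)=4/3; μ^(3)=-1; μ^(4)=-12/5; μ^(5)=-8

((2, 0, 0, 0, 0, 0); (1, 1, 1, 0, 0, 0); (0, 0, 1, 0, 0, 1); (1, 1, 1, 1, 1, 0); (0, 0, 0, 0, 2, 0))


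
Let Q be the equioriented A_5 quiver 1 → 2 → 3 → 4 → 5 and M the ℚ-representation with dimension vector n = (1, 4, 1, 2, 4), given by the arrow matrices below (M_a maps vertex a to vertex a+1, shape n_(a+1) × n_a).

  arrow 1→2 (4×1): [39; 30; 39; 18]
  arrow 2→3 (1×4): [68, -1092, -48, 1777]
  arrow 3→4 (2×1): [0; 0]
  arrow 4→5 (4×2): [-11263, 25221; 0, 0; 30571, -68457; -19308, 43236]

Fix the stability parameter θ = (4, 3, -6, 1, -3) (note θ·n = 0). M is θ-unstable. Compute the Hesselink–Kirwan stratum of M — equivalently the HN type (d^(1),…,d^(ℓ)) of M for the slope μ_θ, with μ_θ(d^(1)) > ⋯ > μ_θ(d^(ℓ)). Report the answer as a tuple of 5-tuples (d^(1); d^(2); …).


Via rank(M_{q-1}∘⋯∘M_p): M ≅ I[1,3], I[2,2]^3, I[4,4], I[4,5], I[5,5]^3.
μ_θ-semistable layers: μ^(1)=3; μ^(2)=1; μ^(3)=1/3; μ^(4)=-1; μ^(5)=-3

((0, 3, 0, 0, 0); (0, 0, 0, 1, 0); (1, 1, 1, 0, 0); (0, 0, 0, 1, 1); (0, 0, 0, 0, 3))


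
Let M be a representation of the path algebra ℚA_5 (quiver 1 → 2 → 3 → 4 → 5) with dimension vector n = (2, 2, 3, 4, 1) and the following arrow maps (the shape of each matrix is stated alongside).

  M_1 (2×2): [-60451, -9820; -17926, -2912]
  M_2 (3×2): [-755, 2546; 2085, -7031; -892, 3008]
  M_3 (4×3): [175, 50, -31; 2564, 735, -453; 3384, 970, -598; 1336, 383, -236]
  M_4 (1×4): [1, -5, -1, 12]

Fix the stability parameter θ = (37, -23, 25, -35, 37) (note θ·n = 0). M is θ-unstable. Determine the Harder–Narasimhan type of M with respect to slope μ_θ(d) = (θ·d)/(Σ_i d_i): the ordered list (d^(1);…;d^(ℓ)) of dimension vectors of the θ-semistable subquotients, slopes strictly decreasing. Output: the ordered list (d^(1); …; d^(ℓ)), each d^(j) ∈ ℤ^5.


Via rank(M_{q-1}∘⋯∘M_p): M ≅ I[1,4], I[1,5], I[3,4], I[4,4].
μ_θ-semistable layers: μ^(1)=37; μ^(2)=1; μ^(3)=-5; μ^(4)=-35

((0, 0, 0, 0, 1); (2, 2, 2, 2, 0); (0, 0, 1, 1, 0); (0, 0, 0, 1, 0))


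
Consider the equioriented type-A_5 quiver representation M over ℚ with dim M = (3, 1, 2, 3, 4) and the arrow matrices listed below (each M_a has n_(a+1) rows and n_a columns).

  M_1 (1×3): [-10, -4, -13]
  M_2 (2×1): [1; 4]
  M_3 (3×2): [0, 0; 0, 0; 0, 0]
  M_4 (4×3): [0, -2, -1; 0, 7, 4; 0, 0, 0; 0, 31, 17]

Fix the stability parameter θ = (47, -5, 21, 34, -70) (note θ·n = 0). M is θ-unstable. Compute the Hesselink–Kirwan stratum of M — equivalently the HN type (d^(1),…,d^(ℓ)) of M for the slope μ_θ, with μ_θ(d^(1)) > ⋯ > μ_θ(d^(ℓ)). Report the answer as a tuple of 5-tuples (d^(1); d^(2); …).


Interval decomposition of M: I[1,1]^2, I[1,3], I[3,3], I[4,4], I[4,5]^2, I[5,5]^2.
HN type (ℓ=5): μ^(1)=47; μ^(2)=34; μ^(3)=21; μ^(4)=-18; μ^(5)=-70

((2, 0, 0, 0, 0); (0, 0, 0, 1, 0); (1, 1, 2, 0, 0); (0, 0, 0, 2, 2); (0, 0, 0, 0, 2))


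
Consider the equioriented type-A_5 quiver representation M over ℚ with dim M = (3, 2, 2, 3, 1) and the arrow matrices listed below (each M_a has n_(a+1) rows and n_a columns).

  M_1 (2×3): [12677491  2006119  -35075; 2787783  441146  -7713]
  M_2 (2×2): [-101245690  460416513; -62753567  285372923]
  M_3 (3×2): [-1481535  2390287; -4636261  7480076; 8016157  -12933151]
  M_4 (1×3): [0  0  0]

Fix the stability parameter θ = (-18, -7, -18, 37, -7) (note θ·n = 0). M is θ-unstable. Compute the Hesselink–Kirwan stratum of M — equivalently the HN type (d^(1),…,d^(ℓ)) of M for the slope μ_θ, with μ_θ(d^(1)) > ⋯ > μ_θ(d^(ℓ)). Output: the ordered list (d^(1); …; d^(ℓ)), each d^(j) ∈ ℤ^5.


Interval decomposition of M: I[1,1], I[1,4]^2, I[4,4], I[5,5].
HN type (ℓ=4): μ^(1)=37; μ^(2)=-7; μ^(3)=-25/2; μ^(4)=-18

((0, 0, 0, 3, 0); (0, 0, 0, 0, 1); (0, 2, 2, 0, 0); (3, 0, 0, 0, 0))


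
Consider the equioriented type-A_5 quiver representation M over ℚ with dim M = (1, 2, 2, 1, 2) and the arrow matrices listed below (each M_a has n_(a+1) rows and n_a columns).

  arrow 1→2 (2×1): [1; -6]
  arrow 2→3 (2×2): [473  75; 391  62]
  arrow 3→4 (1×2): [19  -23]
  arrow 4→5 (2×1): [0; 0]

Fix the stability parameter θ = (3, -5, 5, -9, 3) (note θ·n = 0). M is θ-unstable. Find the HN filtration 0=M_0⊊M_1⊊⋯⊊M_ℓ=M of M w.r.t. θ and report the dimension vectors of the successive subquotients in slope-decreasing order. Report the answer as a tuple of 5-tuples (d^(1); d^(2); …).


Interval decomposition of M: I[1,3], I[2,4], I[5,5]^2.
HN type (ℓ=5): μ^(1)=5; μ^(2)=3; μ^(3)=-1; μ^(4)=-2; μ^(5)=-5

((0, 0, 1, 0, 0); (0, 0, 0, 0, 2); (1, 1, 0, 0, 0); (0, 0, 1, 1, 0); (0, 1, 0, 0, 0))


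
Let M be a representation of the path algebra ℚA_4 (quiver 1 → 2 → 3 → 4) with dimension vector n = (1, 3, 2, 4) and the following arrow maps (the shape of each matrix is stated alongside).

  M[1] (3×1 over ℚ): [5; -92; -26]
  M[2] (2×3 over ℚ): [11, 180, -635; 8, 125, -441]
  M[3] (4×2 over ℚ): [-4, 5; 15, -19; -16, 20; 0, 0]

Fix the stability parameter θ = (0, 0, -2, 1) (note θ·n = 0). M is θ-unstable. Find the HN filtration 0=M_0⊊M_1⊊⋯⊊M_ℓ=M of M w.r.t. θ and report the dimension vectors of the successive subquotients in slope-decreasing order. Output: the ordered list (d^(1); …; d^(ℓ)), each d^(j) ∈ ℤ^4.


Barcode: M ≅ I[1,4], I[2,2], I[2,4], I[4,4]^2. HN layers by μ_θ (4 steps, strictly decreasing):
  μ^(1)=1; μ^(2)=0; μ^(3)=-2/3; μ^(4)=-1

((0, 0, 0, 4); (0, 1, 0, 0); (1, 1, 1, 0); (0, 1, 1, 0))


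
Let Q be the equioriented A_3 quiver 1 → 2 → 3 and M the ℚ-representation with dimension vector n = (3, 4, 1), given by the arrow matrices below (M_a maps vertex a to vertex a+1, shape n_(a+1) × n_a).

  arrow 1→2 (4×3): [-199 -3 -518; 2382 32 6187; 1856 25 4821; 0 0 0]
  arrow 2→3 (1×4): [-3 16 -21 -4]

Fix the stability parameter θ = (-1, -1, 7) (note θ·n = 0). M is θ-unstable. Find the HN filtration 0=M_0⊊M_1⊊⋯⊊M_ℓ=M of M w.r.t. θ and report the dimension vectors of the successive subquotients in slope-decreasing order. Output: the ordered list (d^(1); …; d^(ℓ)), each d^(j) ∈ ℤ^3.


Via rank(M_{q-1}∘⋯∘M_p): M ≅ I[1,2]^2, I[1,3], I[2,2].
μ_θ-semistable layers: μ^(1)=7; μ^(2)=-1

((0, 0, 1); (3, 4, 0))


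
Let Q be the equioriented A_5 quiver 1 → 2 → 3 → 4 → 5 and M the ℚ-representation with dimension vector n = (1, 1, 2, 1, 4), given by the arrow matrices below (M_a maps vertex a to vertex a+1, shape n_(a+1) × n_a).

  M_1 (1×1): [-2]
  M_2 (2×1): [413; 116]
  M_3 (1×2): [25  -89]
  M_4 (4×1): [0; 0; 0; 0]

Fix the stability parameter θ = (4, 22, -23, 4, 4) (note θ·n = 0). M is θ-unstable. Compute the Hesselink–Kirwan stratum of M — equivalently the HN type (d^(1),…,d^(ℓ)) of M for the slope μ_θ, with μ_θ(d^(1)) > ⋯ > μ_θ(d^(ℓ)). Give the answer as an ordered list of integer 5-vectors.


Via rank(M_{q-1}∘⋯∘M_p): M ≅ I[1,4], I[3,3], I[5,5]^4.
μ_θ-semistable layers: μ^(1)=4; μ^(2)=1; μ^(3)=-23

((0, 0, 0, 1, 4); (1, 1, 1, 0, 0); (0, 0, 1, 0, 0))


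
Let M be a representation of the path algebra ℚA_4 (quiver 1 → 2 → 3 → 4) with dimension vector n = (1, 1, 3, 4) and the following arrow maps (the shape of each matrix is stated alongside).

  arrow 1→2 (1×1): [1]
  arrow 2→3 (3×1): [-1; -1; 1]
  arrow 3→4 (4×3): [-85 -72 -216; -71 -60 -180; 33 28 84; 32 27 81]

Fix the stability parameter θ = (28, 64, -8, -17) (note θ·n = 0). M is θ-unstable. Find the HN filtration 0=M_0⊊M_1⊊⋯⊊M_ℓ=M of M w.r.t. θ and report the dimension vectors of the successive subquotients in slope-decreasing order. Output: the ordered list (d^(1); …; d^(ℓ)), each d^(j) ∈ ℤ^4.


Barcode: M ≅ I[1,4], I[3,3], I[3,4], I[4,4]^2. HN layers by μ_θ (4 steps, strictly decreasing):
  μ^(1)=67/4; μ^(2)=-8; μ^(3)=-25/2; μ^(4)=-17

((1, 1, 1, 1); (0, 0, 1, 0); (0, 0, 1, 1); (0, 0, 0, 2))


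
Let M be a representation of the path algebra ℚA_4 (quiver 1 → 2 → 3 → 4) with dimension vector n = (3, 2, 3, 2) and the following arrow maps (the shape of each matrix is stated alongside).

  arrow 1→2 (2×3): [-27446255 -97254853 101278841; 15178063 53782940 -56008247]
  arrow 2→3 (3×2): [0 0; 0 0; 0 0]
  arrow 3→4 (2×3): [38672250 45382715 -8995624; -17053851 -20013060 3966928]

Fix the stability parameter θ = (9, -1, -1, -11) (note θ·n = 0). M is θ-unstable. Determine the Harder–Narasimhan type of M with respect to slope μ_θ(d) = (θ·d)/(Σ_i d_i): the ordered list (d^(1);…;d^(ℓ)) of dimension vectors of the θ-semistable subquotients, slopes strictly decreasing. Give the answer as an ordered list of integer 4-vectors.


Interval decomposition of M: I[1,1], I[1,2]^2, I[3,3], I[3,4]^2.
HN type (ℓ=4): μ^(1)=9; μ^(2)=4; μ^(3)=-1; μ^(4)=-6

((1, 0, 0, 0); (2, 2, 0, 0); (0, 0, 1, 0); (0, 0, 2, 2))
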